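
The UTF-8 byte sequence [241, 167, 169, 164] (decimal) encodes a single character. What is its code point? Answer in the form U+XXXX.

U+67A64

Leading byte 0xF1 = 11110001 matches 11110xxx → 4-byte sequence.
Byte 1: 0xF1 = 11110001, payload 001 (3 bits).
Byte 2: 0xA7 = 10100111 (10xxxxxx ✓), payload 100111.
Byte 3: 0xA9 = 10101001 (10xxxxxx ✓), payload 101001.
Byte 4: 0xA4 = 10100100 (10xxxxxx ✓), payload 100100.
Concatenate: 001100111101001100100 = 0x67A64 (21 bits → U+67A64).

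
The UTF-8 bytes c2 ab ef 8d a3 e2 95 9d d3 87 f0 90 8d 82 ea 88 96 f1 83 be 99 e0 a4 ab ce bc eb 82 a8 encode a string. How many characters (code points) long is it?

10

Byte at offset 0: 0xC2 = 11000010 → 2-byte char (#1). Advance 2.
Byte at offset 2: 0xEF = 11101111 → 3-byte char (#2). Advance 3.
Byte at offset 5: 0xE2 = 11100010 → 3-byte char (#3). Advance 3.
Byte at offset 8: 0xD3 = 11010011 → 2-byte char (#4). Advance 2.
Byte at offset 10: 0xF0 = 11110000 → 4-byte char (#5). Advance 4.
Byte at offset 14: 0xEA = 11101010 → 3-byte char (#6). Advance 3.
Byte at offset 17: 0xF1 = 11110001 → 4-byte char (#7). Advance 4.
Byte at offset 21: 0xE0 = 11100000 → 3-byte char (#8). Advance 3.
Byte at offset 24: 0xCE = 11001110 → 2-byte char (#9). Advance 2.
Byte at offset 26: 0xEB = 11101011 → 3-byte char (#10). Advance 3.
Reached end at offset 29 after 10 code points.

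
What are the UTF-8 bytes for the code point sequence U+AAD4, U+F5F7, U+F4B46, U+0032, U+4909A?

U+AAD4: 3-byte form → EA AB 94.
U+F5F7: 3-byte form → EF 97 B7.
U+F4B46: 4-byte form → F3 B4 AD 86.
U+0032: 1-byte form → 32.
U+4909A: 4-byte form → F1 89 82 9A.
Concatenated (15 bytes): EA AB 94 EF 97 B7 F3 B4 AD 86 32 F1 89 82 9A.

EA AB 94 EF 97 B7 F3 B4 AD 86 32 F1 89 82 9A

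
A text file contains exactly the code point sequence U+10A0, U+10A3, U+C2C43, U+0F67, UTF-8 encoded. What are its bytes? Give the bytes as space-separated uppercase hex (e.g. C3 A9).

E1 82 A0 E1 82 A3 F3 82 B1 83 E0 BD A7

U+10A0: 3-byte form → E1 82 A0.
U+10A3: 3-byte form → E1 82 A3.
U+C2C43: 4-byte form → F3 82 B1 83.
U+0F67: 3-byte form → E0 BD A7.
Concatenated (13 bytes): E1 82 A0 E1 82 A3 F3 82 B1 83 E0 BD A7.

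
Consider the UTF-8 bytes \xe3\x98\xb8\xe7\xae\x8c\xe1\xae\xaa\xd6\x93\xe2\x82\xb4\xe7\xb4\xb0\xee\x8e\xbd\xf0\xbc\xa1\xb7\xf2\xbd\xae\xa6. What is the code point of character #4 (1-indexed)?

U+0593

Offset 0: leading byte 0xE3 = 11100011 → 3-byte char #1 = E3 98 B8.
Offset 3: leading byte 0xE7 = 11100111 → 3-byte char #2 = E7 AE 8C.
Offset 6: leading byte 0xE1 = 11100001 → 3-byte char #3 = E1 AE AA.
Offset 9: leading byte 0xD6 = 11010110 → 2-byte char #4 = D6 93.
Leading byte 0xD6 = 11010110 matches 110xxxxx → 2-byte sequence.
Byte 1: 0xD6 = 11010110, payload 10110 (5 bits).
Byte 2: 0x93 = 10010011 (10xxxxxx ✓), payload 010011.
Concatenate: 10110010011 = 0x593 (11 bits → U+0593).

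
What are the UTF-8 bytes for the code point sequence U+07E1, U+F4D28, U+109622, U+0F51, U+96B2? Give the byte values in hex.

U+07E1: 2-byte form → DF A1.
U+F4D28: 4-byte form → F3 B4 B4 A8.
U+109622: 4-byte form → F4 89 98 A2.
U+0F51: 3-byte form → E0 BD 91.
U+96B2: 3-byte form → E9 9A B2.
Concatenated (16 bytes): DF A1 F3 B4 B4 A8 F4 89 98 A2 E0 BD 91 E9 9A B2.

DF A1 F3 B4 B4 A8 F4 89 98 A2 E0 BD 91 E9 9A B2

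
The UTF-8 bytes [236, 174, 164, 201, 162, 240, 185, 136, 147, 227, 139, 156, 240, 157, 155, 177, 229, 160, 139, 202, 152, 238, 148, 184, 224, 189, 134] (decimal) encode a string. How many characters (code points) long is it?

Byte at offset 0: 0xEC = 11101100 → 3-byte char (#1). Advance 3.
Byte at offset 3: 0xC9 = 11001001 → 2-byte char (#2). Advance 2.
Byte at offset 5: 0xF0 = 11110000 → 4-byte char (#3). Advance 4.
Byte at offset 9: 0xE3 = 11100011 → 3-byte char (#4). Advance 3.
Byte at offset 12: 0xF0 = 11110000 → 4-byte char (#5). Advance 4.
Byte at offset 16: 0xE5 = 11100101 → 3-byte char (#6). Advance 3.
Byte at offset 19: 0xCA = 11001010 → 2-byte char (#7). Advance 2.
Byte at offset 21: 0xEE = 11101110 → 3-byte char (#8). Advance 3.
Byte at offset 24: 0xE0 = 11100000 → 3-byte char (#9). Advance 3.
Reached end at offset 27 after 9 code points.

9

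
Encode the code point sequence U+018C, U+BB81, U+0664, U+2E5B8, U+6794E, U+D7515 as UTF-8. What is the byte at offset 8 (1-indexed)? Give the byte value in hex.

1-indexed offset 8 is 0-indexed offset 7.
U+018C → 2-byte form C6 8C at offsets 0–1.
U+BB81 → 3-byte form EB AE 81 at offsets 2–4.
U+0664 → 2-byte form D9 A4 at offsets 5–6.
U+2E5B8 → 4-byte form F0 AE 96 B8 at offsets 7–10.
Offset 7 falls in char 4's range; it's byte 1 of F0 AE 96 B8 = 0xF0.

0xF0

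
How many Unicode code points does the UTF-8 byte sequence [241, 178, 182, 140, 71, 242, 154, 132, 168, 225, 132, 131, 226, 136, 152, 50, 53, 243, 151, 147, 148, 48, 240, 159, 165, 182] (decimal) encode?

10

Byte at offset 0: 0xF1 = 11110001 → 4-byte char (#1). Advance 4.
Byte at offset 4: 0x47 = 01000111 → 1-byte char (#2). Advance 1.
Byte at offset 5: 0xF2 = 11110010 → 4-byte char (#3). Advance 4.
Byte at offset 9: 0xE1 = 11100001 → 3-byte char (#4). Advance 3.
Byte at offset 12: 0xE2 = 11100010 → 3-byte char (#5). Advance 3.
Byte at offset 15: 0x32 = 00110010 → 1-byte char (#6). Advance 1.
Byte at offset 16: 0x35 = 00110101 → 1-byte char (#7). Advance 1.
Byte at offset 17: 0xF3 = 11110011 → 4-byte char (#8). Advance 4.
Byte at offset 21: 0x30 = 00110000 → 1-byte char (#9). Advance 1.
Byte at offset 22: 0xF0 = 11110000 → 4-byte char (#10). Advance 4.
Reached end at offset 26 after 10 code points.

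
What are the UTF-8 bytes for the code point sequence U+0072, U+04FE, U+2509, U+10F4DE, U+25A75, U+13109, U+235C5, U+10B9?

72 D3 BE E2 94 89 F4 8F 93 9E F0 A5 A9 B5 F0 93 84 89 F0 A3 97 85 E1 82 B9

U+0072: 1-byte form → 72.
U+04FE: 2-byte form → D3 BE.
U+2509: 3-byte form → E2 94 89.
U+10F4DE: 4-byte form → F4 8F 93 9E.
U+25A75: 4-byte form → F0 A5 A9 B5.
U+13109: 4-byte form → F0 93 84 89.
U+235C5: 4-byte form → F0 A3 97 85.
U+10B9: 3-byte form → E1 82 B9.
Concatenated (25 bytes): 72 D3 BE E2 94 89 F4 8F 93 9E F0 A5 A9 B5 F0 93 84 89 F0 A3 97 85 E1 82 B9.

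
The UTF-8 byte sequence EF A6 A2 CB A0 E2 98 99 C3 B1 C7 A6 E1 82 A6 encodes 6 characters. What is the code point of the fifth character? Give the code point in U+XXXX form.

Offset 0: leading byte 0xEF = 11101111 → 3-byte char #1 = EF A6 A2.
Offset 3: leading byte 0xCB = 11001011 → 2-byte char #2 = CB A0.
Offset 5: leading byte 0xE2 = 11100010 → 3-byte char #3 = E2 98 99.
Offset 8: leading byte 0xC3 = 11000011 → 2-byte char #4 = C3 B1.
Offset 10: leading byte 0xC7 = 11000111 → 2-byte char #5 = C7 A6.
Leading byte 0xC7 = 11000111 matches 110xxxxx → 2-byte sequence.
Byte 1: 0xC7 = 11000111, payload 00111 (5 bits).
Byte 2: 0xA6 = 10100110 (10xxxxxx ✓), payload 100110.
Concatenate: 00111100110 = 0x1E6 (11 bits → U+01E6).

U+01E6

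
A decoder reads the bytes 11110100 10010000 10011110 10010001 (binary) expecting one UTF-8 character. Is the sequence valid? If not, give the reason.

invalid (encodes a value above U+10FFFF)

Leading byte 0xF4 = 11110100 → 4-byte form.
Payload = 0x110791, which exceeds U+10FFFF, the maximum Unicode code point. (Leading bytes F5–FF, or F4 followed by ≥ 0x90, are invalid.)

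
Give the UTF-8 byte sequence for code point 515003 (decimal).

U+7DBBB = 0x7DBBB = 515003 decimal. In range U+10000–U+10FFFF → 4-byte form: 11110xxx 10xxxxxx 10xxxxxx 10xxxxxx.
Binary (21 bits): 001111101101110111011.
Split 3+6+6+6: 001 | 111101 | 101110 | 111011.
Byte 1: 11110001 = 0xF1.
Byte 2: 10111101 = 0xBD.
Byte 3: 10101110 = 0xAE.
Byte 4: 10111011 = 0xBB.

F1 BD AE BB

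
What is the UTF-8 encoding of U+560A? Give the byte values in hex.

E5 98 8A

U+560A = 0x560A = 22026 decimal. In range U+0800–U+FFFF → 3-byte form: 1110xxxx 10xxxxxx 10xxxxxx.
Binary (16 bits): 0101011000001010.
Split 4+6+6: 0101 | 011000 | 001010.
Byte 1: 11100101 = 0xE5.
Byte 2: 10011000 = 0x98.
Byte 3: 10001010 = 0x8A.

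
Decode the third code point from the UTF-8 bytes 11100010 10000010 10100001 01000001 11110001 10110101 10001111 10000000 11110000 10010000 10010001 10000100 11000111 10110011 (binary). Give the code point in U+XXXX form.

U+753C0

Offset 0: leading byte 0xE2 = 11100010 → 3-byte char #1 = E2 82 A1.
Offset 3: leading byte 0x41 = 01000001 → 1-byte char #2 = 41.
Offset 4: leading byte 0xF1 = 11110001 → 4-byte char #3 = F1 B5 8F 80.
Leading byte 0xF1 = 11110001 matches 11110xxx → 4-byte sequence.
Byte 1: 0xF1 = 11110001, payload 001 (3 bits).
Byte 2: 0xB5 = 10110101 (10xxxxxx ✓), payload 110101.
Byte 3: 0x8F = 10001111 (10xxxxxx ✓), payload 001111.
Byte 4: 0x80 = 10000000 (10xxxxxx ✓), payload 000000.
Concatenate: 001110101001111000000 = 0x753C0 (21 bits → U+753C0).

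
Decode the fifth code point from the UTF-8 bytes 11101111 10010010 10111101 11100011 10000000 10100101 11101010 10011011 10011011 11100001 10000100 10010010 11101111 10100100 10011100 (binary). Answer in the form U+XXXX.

Offset 0: leading byte 0xEF = 11101111 → 3-byte char #1 = EF 92 BD.
Offset 3: leading byte 0xE3 = 11100011 → 3-byte char #2 = E3 80 A5.
Offset 6: leading byte 0xEA = 11101010 → 3-byte char #3 = EA 9B 9B.
Offset 9: leading byte 0xE1 = 11100001 → 3-byte char #4 = E1 84 92.
Offset 12: leading byte 0xEF = 11101111 → 3-byte char #5 = EF A4 9C.
Leading byte 0xEF = 11101111 matches 1110xxxx → 3-byte sequence.
Byte 1: 0xEF = 11101111, payload 1111 (4 bits).
Byte 2: 0xA4 = 10100100 (10xxxxxx ✓), payload 100100.
Byte 3: 0x9C = 10011100 (10xxxxxx ✓), payload 011100.
Concatenate: 1111100100011100 = 0xF91C (16 bits → U+F91C).

U+F91C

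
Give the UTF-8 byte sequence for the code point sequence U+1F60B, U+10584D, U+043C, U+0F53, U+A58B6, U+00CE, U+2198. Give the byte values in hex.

F0 9F 98 8B F4 85 A1 8D D0 BC E0 BD 93 F2 A5 A2 B6 C3 8E E2 86 98

U+1F60B: 4-byte form → F0 9F 98 8B.
U+10584D: 4-byte form → F4 85 A1 8D.
U+043C: 2-byte form → D0 BC.
U+0F53: 3-byte form → E0 BD 93.
U+A58B6: 4-byte form → F2 A5 A2 B6.
U+00CE: 2-byte form → C3 8E.
U+2198: 3-byte form → E2 86 98.
Concatenated (22 bytes): F0 9F 98 8B F4 85 A1 8D D0 BC E0 BD 93 F2 A5 A2 B6 C3 8E E2 86 98.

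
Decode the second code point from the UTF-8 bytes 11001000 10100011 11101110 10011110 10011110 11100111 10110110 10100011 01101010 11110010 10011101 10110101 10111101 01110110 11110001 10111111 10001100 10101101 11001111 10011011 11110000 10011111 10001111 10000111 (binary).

Offset 0: leading byte 0xC8 = 11001000 → 2-byte char #1 = C8 A3.
Offset 2: leading byte 0xEE = 11101110 → 3-byte char #2 = EE 9E 9E.
Leading byte 0xEE = 11101110 matches 1110xxxx → 3-byte sequence.
Byte 1: 0xEE = 11101110, payload 1110 (4 bits).
Byte 2: 0x9E = 10011110 (10xxxxxx ✓), payload 011110.
Byte 3: 0x9E = 10011110 (10xxxxxx ✓), payload 011110.
Concatenate: 1110011110011110 = 0xE79E (16 bits → U+E79E).

U+E79E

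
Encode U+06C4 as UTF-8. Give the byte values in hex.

U+06C4 = 0x6C4 = 1732 decimal. In range U+0080–U+07FF → 2-byte form: 110xxxxx 10xxxxxx.
Binary (11 bits): 11011000100.
Split 5+6: 11011 | 000100.
Byte 1: 11011011 = 0xDB.
Byte 2: 10000100 = 0x84.

DB 84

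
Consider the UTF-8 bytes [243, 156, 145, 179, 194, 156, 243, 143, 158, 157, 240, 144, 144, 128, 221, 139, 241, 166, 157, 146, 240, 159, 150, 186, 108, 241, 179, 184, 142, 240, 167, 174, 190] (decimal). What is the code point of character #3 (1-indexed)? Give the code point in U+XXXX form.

Offset 0: leading byte 0xF3 = 11110011 → 4-byte char #1 = F3 9C 91 B3.
Offset 4: leading byte 0xC2 = 11000010 → 2-byte char #2 = C2 9C.
Offset 6: leading byte 0xF3 = 11110011 → 4-byte char #3 = F3 8F 9E 9D.
Leading byte 0xF3 = 11110011 matches 11110xxx → 4-byte sequence.
Byte 1: 0xF3 = 11110011, payload 011 (3 bits).
Byte 2: 0x8F = 10001111 (10xxxxxx ✓), payload 001111.
Byte 3: 0x9E = 10011110 (10xxxxxx ✓), payload 011110.
Byte 4: 0x9D = 10011101 (10xxxxxx ✓), payload 011101.
Concatenate: 011001111011110011101 = 0xCF79D (21 bits → U+CF79D).

U+CF79D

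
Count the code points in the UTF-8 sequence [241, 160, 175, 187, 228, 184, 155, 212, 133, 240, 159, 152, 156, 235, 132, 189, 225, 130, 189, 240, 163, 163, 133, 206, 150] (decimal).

8

Byte at offset 0: 0xF1 = 11110001 → 4-byte char (#1). Advance 4.
Byte at offset 4: 0xE4 = 11100100 → 3-byte char (#2). Advance 3.
Byte at offset 7: 0xD4 = 11010100 → 2-byte char (#3). Advance 2.
Byte at offset 9: 0xF0 = 11110000 → 4-byte char (#4). Advance 4.
Byte at offset 13: 0xEB = 11101011 → 3-byte char (#5). Advance 3.
Byte at offset 16: 0xE1 = 11100001 → 3-byte char (#6). Advance 3.
Byte at offset 19: 0xF0 = 11110000 → 4-byte char (#7). Advance 4.
Byte at offset 23: 0xCE = 11001110 → 2-byte char (#8). Advance 2.
Reached end at offset 25 after 8 code points.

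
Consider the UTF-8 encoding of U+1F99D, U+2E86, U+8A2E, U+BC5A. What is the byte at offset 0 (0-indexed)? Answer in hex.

U+1F99D → 4-byte form F0 9F A6 9D at offsets 0–3.
Offset 0 falls in char 1's range; it's byte 1 of F0 9F A6 9D = 0xF0.

0xF0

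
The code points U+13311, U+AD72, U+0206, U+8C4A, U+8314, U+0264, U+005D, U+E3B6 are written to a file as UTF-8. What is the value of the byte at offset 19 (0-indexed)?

0x8E

U+13311 → 4-byte form F0 93 8C 91 at offsets 0–3.
U+AD72 → 3-byte form EA B5 B2 at offsets 4–6.
U+0206 → 2-byte form C8 86 at offsets 7–8.
U+8C4A → 3-byte form E8 B1 8A at offsets 9–11.
U+8314 → 3-byte form E8 8C 94 at offsets 12–14.
U+0264 → 2-byte form C9 A4 at offsets 15–16.
U+005D → 1-byte form 5D at offsets 17–17.
U+E3B6 → 3-byte form EE 8E B6 at offsets 18–20.
Offset 19 falls in char 8's range; it's byte 2 of EE 8E B6 = 0x8E.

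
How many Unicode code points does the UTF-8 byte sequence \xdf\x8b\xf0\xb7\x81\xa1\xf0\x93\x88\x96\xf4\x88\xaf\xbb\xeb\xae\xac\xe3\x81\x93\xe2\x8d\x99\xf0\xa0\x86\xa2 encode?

Byte at offset 0: 0xDF = 11011111 → 2-byte char (#1). Advance 2.
Byte at offset 2: 0xF0 = 11110000 → 4-byte char (#2). Advance 4.
Byte at offset 6: 0xF0 = 11110000 → 4-byte char (#3). Advance 4.
Byte at offset 10: 0xF4 = 11110100 → 4-byte char (#4). Advance 4.
Byte at offset 14: 0xEB = 11101011 → 3-byte char (#5). Advance 3.
Byte at offset 17: 0xE3 = 11100011 → 3-byte char (#6). Advance 3.
Byte at offset 20: 0xE2 = 11100010 → 3-byte char (#7). Advance 3.
Byte at offset 23: 0xF0 = 11110000 → 4-byte char (#8). Advance 4.
Reached end at offset 27 after 8 code points.

8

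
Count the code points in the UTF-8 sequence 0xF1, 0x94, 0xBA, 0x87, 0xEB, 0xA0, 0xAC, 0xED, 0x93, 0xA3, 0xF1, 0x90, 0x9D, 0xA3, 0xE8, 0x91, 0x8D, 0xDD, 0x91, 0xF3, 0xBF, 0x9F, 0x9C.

Byte at offset 0: 0xF1 = 11110001 → 4-byte char (#1). Advance 4.
Byte at offset 4: 0xEB = 11101011 → 3-byte char (#2). Advance 3.
Byte at offset 7: 0xED = 11101101 → 3-byte char (#3). Advance 3.
Byte at offset 10: 0xF1 = 11110001 → 4-byte char (#4). Advance 4.
Byte at offset 14: 0xE8 = 11101000 → 3-byte char (#5). Advance 3.
Byte at offset 17: 0xDD = 11011101 → 2-byte char (#6). Advance 2.
Byte at offset 19: 0xF3 = 11110011 → 4-byte char (#7). Advance 4.
Reached end at offset 23 after 7 code points.

7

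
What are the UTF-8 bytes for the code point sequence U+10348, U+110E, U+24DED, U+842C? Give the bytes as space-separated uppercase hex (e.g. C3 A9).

F0 90 8D 88 E1 84 8E F0 A4 B7 AD E8 90 AC

U+10348: 4-byte form → F0 90 8D 88.
U+110E: 3-byte form → E1 84 8E.
U+24DED: 4-byte form → F0 A4 B7 AD.
U+842C: 3-byte form → E8 90 AC.
Concatenated (14 bytes): F0 90 8D 88 E1 84 8E F0 A4 B7 AD E8 90 AC.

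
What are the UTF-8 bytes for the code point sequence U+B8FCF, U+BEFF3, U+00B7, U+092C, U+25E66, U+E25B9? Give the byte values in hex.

F2 B8 BF 8F F2 BE BF B3 C2 B7 E0 A4 AC F0 A5 B9 A6 F3 A2 96 B9

U+B8FCF: 4-byte form → F2 B8 BF 8F.
U+BEFF3: 4-byte form → F2 BE BF B3.
U+00B7: 2-byte form → C2 B7.
U+092C: 3-byte form → E0 A4 AC.
U+25E66: 4-byte form → F0 A5 B9 A6.
U+E25B9: 4-byte form → F3 A2 96 B9.
Concatenated (21 bytes): F2 B8 BF 8F F2 BE BF B3 C2 B7 E0 A4 AC F0 A5 B9 A6 F3 A2 96 B9.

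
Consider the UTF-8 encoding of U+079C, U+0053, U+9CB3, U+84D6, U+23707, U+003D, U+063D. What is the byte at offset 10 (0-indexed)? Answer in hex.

0xA3

U+079C → 2-byte form DE 9C at offsets 0–1.
U+0053 → 1-byte form 53 at offsets 2–2.
U+9CB3 → 3-byte form E9 B2 B3 at offsets 3–5.
U+84D6 → 3-byte form E8 93 96 at offsets 6–8.
U+23707 → 4-byte form F0 A3 9C 87 at offsets 9–12.
Offset 10 falls in char 5's range; it's byte 2 of F0 A3 9C 87 = 0xA3.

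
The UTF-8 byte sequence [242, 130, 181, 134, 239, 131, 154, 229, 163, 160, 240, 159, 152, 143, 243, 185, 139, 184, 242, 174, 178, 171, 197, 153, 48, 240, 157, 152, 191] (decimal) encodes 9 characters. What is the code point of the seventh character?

U+0159

Offset 0: leading byte 0xF2 = 11110010 → 4-byte char #1 = F2 82 B5 86.
Offset 4: leading byte 0xEF = 11101111 → 3-byte char #2 = EF 83 9A.
Offset 7: leading byte 0xE5 = 11100101 → 3-byte char #3 = E5 A3 A0.
Offset 10: leading byte 0xF0 = 11110000 → 4-byte char #4 = F0 9F 98 8F.
Offset 14: leading byte 0xF3 = 11110011 → 4-byte char #5 = F3 B9 8B B8.
Offset 18: leading byte 0xF2 = 11110010 → 4-byte char #6 = F2 AE B2 AB.
Offset 22: leading byte 0xC5 = 11000101 → 2-byte char #7 = C5 99.
Leading byte 0xC5 = 11000101 matches 110xxxxx → 2-byte sequence.
Byte 1: 0xC5 = 11000101, payload 00101 (5 bits).
Byte 2: 0x99 = 10011001 (10xxxxxx ✓), payload 011001.
Concatenate: 00101011001 = 0x159 (11 bits → U+0159).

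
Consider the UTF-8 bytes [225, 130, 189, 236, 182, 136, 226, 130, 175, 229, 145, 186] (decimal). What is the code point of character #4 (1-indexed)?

Offset 0: leading byte 0xE1 = 11100001 → 3-byte char #1 = E1 82 BD.
Offset 3: leading byte 0xEC = 11101100 → 3-byte char #2 = EC B6 88.
Offset 6: leading byte 0xE2 = 11100010 → 3-byte char #3 = E2 82 AF.
Offset 9: leading byte 0xE5 = 11100101 → 3-byte char #4 = E5 91 BA.
Leading byte 0xE5 = 11100101 matches 1110xxxx → 3-byte sequence.
Byte 1: 0xE5 = 11100101, payload 0101 (4 bits).
Byte 2: 0x91 = 10010001 (10xxxxxx ✓), payload 010001.
Byte 3: 0xBA = 10111010 (10xxxxxx ✓), payload 111010.
Concatenate: 0101010001111010 = 0x547A (16 bits → U+547A).

U+547A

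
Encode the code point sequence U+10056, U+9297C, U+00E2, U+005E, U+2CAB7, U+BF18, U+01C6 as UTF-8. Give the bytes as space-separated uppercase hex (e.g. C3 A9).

U+10056: 4-byte form → F0 90 81 96.
U+9297C: 4-byte form → F2 92 A5 BC.
U+00E2: 2-byte form → C3 A2.
U+005E: 1-byte form → 5E.
U+2CAB7: 4-byte form → F0 AC AA B7.
U+BF18: 3-byte form → EB BC 98.
U+01C6: 2-byte form → C7 86.
Concatenated (20 bytes): F0 90 81 96 F2 92 A5 BC C3 A2 5E F0 AC AA B7 EB BC 98 C7 86.

F0 90 81 96 F2 92 A5 BC C3 A2 5E F0 AC AA B7 EB BC 98 C7 86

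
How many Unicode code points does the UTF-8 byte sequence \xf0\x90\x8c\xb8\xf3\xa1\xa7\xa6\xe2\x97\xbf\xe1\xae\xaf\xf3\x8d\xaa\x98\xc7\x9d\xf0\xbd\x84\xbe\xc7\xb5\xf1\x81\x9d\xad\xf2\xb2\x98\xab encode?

Byte at offset 0: 0xF0 = 11110000 → 4-byte char (#1). Advance 4.
Byte at offset 4: 0xF3 = 11110011 → 4-byte char (#2). Advance 4.
Byte at offset 8: 0xE2 = 11100010 → 3-byte char (#3). Advance 3.
Byte at offset 11: 0xE1 = 11100001 → 3-byte char (#4). Advance 3.
Byte at offset 14: 0xF3 = 11110011 → 4-byte char (#5). Advance 4.
Byte at offset 18: 0xC7 = 11000111 → 2-byte char (#6). Advance 2.
Byte at offset 20: 0xF0 = 11110000 → 4-byte char (#7). Advance 4.
Byte at offset 24: 0xC7 = 11000111 → 2-byte char (#8). Advance 2.
Byte at offset 26: 0xF1 = 11110001 → 4-byte char (#9). Advance 4.
Byte at offset 30: 0xF2 = 11110010 → 4-byte char (#10). Advance 4.
Reached end at offset 34 after 10 code points.

10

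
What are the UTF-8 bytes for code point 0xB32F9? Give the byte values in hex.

U+B32F9 = 0xB32F9 = 733945 decimal. In range U+10000–U+10FFFF → 4-byte form: 11110xxx 10xxxxxx 10xxxxxx 10xxxxxx.
Binary (21 bits): 010110011001011111001.
Split 3+6+6+6: 010 | 110011 | 001011 | 111001.
Byte 1: 11110010 = 0xF2.
Byte 2: 10110011 = 0xB3.
Byte 3: 10001011 = 0x8B.
Byte 4: 10111001 = 0xB9.

F2 B3 8B B9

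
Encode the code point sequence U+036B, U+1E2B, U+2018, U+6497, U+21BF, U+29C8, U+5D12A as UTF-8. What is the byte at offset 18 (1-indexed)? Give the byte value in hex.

0xF1

1-indexed offset 18 is 0-indexed offset 17.
U+036B → 2-byte form CD AB at offsets 0–1.
U+1E2B → 3-byte form E1 B8 AB at offsets 2–4.
U+2018 → 3-byte form E2 80 98 at offsets 5–7.
U+6497 → 3-byte form E6 92 97 at offsets 8–10.
U+21BF → 3-byte form E2 86 BF at offsets 11–13.
U+29C8 → 3-byte form E2 A7 88 at offsets 14–16.
U+5D12A → 4-byte form F1 9D 84 AA at offsets 17–20.
Offset 17 falls in char 7's range; it's byte 1 of F1 9D 84 AA = 0xF1.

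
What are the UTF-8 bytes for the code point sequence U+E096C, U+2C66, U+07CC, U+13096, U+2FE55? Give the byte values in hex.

F3 A0 A5 AC E2 B1 A6 DF 8C F0 93 82 96 F0 AF B9 95

U+E096C: 4-byte form → F3 A0 A5 AC.
U+2C66: 3-byte form → E2 B1 A6.
U+07CC: 2-byte form → DF 8C.
U+13096: 4-byte form → F0 93 82 96.
U+2FE55: 4-byte form → F0 AF B9 95.
Concatenated (17 bytes): F3 A0 A5 AC E2 B1 A6 DF 8C F0 93 82 96 F0 AF B9 95.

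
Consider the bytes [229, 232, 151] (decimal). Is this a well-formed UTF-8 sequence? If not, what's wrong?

invalid (non-continuation byte where continuation expected)

Leading byte 0xE5 = 11100101 → 3-byte form.
Byte 2 is 0xE8 = 11101000, which is not 10xxxxxx — expected a continuation byte.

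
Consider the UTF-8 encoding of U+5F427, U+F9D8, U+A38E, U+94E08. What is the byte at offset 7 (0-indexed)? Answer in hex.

0xEA

U+5F427 → 4-byte form F1 9F 90 A7 at offsets 0–3.
U+F9D8 → 3-byte form EF A7 98 at offsets 4–6.
U+A38E → 3-byte form EA 8E 8E at offsets 7–9.
Offset 7 falls in char 3's range; it's byte 1 of EA 8E 8E = 0xEA.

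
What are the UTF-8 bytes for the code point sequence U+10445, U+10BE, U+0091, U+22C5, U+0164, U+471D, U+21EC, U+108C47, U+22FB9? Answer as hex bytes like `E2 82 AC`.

F0 90 91 85 E1 82 BE C2 91 E2 8B 85 C5 A4 E4 9C 9D E2 87 AC F4 88 B1 87 F0 A2 BE B9

U+10445: 4-byte form → F0 90 91 85.
U+10BE: 3-byte form → E1 82 BE.
U+0091: 2-byte form → C2 91.
U+22C5: 3-byte form → E2 8B 85.
U+0164: 2-byte form → C5 A4.
U+471D: 3-byte form → E4 9C 9D.
U+21EC: 3-byte form → E2 87 AC.
U+108C47: 4-byte form → F4 88 B1 87.
U+22FB9: 4-byte form → F0 A2 BE B9.
Concatenated (28 bytes): F0 90 91 85 E1 82 BE C2 91 E2 8B 85 C5 A4 E4 9C 9D E2 87 AC F4 88 B1 87 F0 A2 BE B9.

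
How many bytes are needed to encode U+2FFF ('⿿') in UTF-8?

U+2FFF = 0x2FFF. UTF-8 uses 1 byte below 0x80, 2 below 0x800, 3 below 0x10000, 4 up to 0x10FFFF. 0x2FFF is in U+0800–U+FFFF → 3 bytes.

3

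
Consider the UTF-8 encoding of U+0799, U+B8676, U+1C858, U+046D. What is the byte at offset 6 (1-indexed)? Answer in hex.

0xB6

1-indexed offset 6 is 0-indexed offset 5.
U+0799 → 2-byte form DE 99 at offsets 0–1.
U+B8676 → 4-byte form F2 B8 99 B6 at offsets 2–5.
Offset 5 falls in char 2's range; it's byte 4 of F2 B8 99 B6 = 0xB6.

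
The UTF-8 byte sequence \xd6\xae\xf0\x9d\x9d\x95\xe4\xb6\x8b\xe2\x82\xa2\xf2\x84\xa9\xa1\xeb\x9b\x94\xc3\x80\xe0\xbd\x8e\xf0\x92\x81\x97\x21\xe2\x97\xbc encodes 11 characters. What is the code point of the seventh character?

Offset 0: leading byte 0xD6 = 11010110 → 2-byte char #1 = D6 AE.
Offset 2: leading byte 0xF0 = 11110000 → 4-byte char #2 = F0 9D 9D 95.
Offset 6: leading byte 0xE4 = 11100100 → 3-byte char #3 = E4 B6 8B.
Offset 9: leading byte 0xE2 = 11100010 → 3-byte char #4 = E2 82 A2.
Offset 12: leading byte 0xF2 = 11110010 → 4-byte char #5 = F2 84 A9 A1.
Offset 16: leading byte 0xEB = 11101011 → 3-byte char #6 = EB 9B 94.
Offset 19: leading byte 0xC3 = 11000011 → 2-byte char #7 = C3 80.
Leading byte 0xC3 = 11000011 matches 110xxxxx → 2-byte sequence.
Byte 1: 0xC3 = 11000011, payload 00011 (5 bits).
Byte 2: 0x80 = 10000000 (10xxxxxx ✓), payload 000000.
Concatenate: 00011000000 = 0xC0 (11 bits → U+00C0).

U+00C0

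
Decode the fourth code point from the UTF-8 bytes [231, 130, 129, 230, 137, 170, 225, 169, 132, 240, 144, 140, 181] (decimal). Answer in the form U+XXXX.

U+10335

Offset 0: leading byte 0xE7 = 11100111 → 3-byte char #1 = E7 82 81.
Offset 3: leading byte 0xE6 = 11100110 → 3-byte char #2 = E6 89 AA.
Offset 6: leading byte 0xE1 = 11100001 → 3-byte char #3 = E1 A9 84.
Offset 9: leading byte 0xF0 = 11110000 → 4-byte char #4 = F0 90 8C B5.
Leading byte 0xF0 = 11110000 matches 11110xxx → 4-byte sequence.
Byte 1: 0xF0 = 11110000, payload 000 (3 bits).
Byte 2: 0x90 = 10010000 (10xxxxxx ✓), payload 010000.
Byte 3: 0x8C = 10001100 (10xxxxxx ✓), payload 001100.
Byte 4: 0xB5 = 10110101 (10xxxxxx ✓), payload 110101.
Concatenate: 000010000001100110101 = 0x10335 (21 bits → U+10335).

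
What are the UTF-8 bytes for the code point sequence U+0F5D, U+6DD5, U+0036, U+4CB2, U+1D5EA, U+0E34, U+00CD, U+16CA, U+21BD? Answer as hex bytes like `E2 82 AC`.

E0 BD 9D E6 B7 95 36 E4 B2 B2 F0 9D 97 AA E0 B8 B4 C3 8D E1 9B 8A E2 86 BD

U+0F5D: 3-byte form → E0 BD 9D.
U+6DD5: 3-byte form → E6 B7 95.
U+0036: 1-byte form → 36.
U+4CB2: 3-byte form → E4 B2 B2.
U+1D5EA: 4-byte form → F0 9D 97 AA.
U+0E34: 3-byte form → E0 B8 B4.
U+00CD: 2-byte form → C3 8D.
U+16CA: 3-byte form → E1 9B 8A.
U+21BD: 3-byte form → E2 86 BD.
Concatenated (25 bytes): E0 BD 9D E6 B7 95 36 E4 B2 B2 F0 9D 97 AA E0 B8 B4 C3 8D E1 9B 8A E2 86 BD.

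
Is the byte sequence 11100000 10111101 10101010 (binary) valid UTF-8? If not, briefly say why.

valid

Leading byte 0xE0 = 11100000 → 3-byte form.
Continuation bytes 0xBD=10111101, 0xAA=10101010 all match 10xxxxxx.
Decoded value 0xF6A is ≥ 0x800 (shortest form) and not a surrogate.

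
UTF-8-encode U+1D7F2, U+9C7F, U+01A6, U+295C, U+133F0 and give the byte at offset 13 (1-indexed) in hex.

0xF0

1-indexed offset 13 is 0-indexed offset 12.
U+1D7F2 → 4-byte form F0 9D 9F B2 at offsets 0–3.
U+9C7F → 3-byte form E9 B1 BF at offsets 4–6.
U+01A6 → 2-byte form C6 A6 at offsets 7–8.
U+295C → 3-byte form E2 A5 9C at offsets 9–11.
U+133F0 → 4-byte form F0 93 8F B0 at offsets 12–15.
Offset 12 falls in char 5's range; it's byte 1 of F0 93 8F B0 = 0xF0.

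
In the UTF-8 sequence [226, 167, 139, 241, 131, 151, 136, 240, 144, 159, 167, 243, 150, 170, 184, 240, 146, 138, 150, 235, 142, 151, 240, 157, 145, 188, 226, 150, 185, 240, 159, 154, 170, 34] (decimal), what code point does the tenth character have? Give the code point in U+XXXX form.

Offset 0: leading byte 0xE2 = 11100010 → 3-byte char #1 = E2 A7 8B.
Offset 3: leading byte 0xF1 = 11110001 → 4-byte char #2 = F1 83 97 88.
Offset 7: leading byte 0xF0 = 11110000 → 4-byte char #3 = F0 90 9F A7.
Offset 11: leading byte 0xF3 = 11110011 → 4-byte char #4 = F3 96 AA B8.
Offset 15: leading byte 0xF0 = 11110000 → 4-byte char #5 = F0 92 8A 96.
Offset 19: leading byte 0xEB = 11101011 → 3-byte char #6 = EB 8E 97.
Offset 22: leading byte 0xF0 = 11110000 → 4-byte char #7 = F0 9D 91 BC.
Offset 26: leading byte 0xE2 = 11100010 → 3-byte char #8 = E2 96 B9.
Offset 29: leading byte 0xF0 = 11110000 → 4-byte char #9 = F0 9F 9A AA.
Offset 33: leading byte 0x22 = 00100010 → 1-byte char #10 = 22.
Leading byte 0x22 = 00100010 matches 0xxxxxxx → 1-byte sequence.
Byte 1: 0x22 = 00100010, payload 0100010 (7 bits).
Concatenate: 0100010 = 0x22 (7 bits → U+0022).

U+0022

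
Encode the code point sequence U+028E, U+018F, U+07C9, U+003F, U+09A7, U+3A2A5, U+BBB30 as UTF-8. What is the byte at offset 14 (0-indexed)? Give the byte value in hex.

U+028E → 2-byte form CA 8E at offsets 0–1.
U+018F → 2-byte form C6 8F at offsets 2–3.
U+07C9 → 2-byte form DF 89 at offsets 4–5.
U+003F → 1-byte form 3F at offsets 6–6.
U+09A7 → 3-byte form E0 A6 A7 at offsets 7–9.
U+3A2A5 → 4-byte form F0 BA 8A A5 at offsets 10–13.
U+BBB30 → 4-byte form F2 BB AC B0 at offsets 14–17.
Offset 14 falls in char 7's range; it's byte 1 of F2 BB AC B0 = 0xF2.

0xF2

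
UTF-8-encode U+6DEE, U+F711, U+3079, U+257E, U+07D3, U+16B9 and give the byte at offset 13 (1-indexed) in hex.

0xDF

1-indexed offset 13 is 0-indexed offset 12.
U+6DEE → 3-byte form E6 B7 AE at offsets 0–2.
U+F711 → 3-byte form EF 9C 91 at offsets 3–5.
U+3079 → 3-byte form E3 81 B9 at offsets 6–8.
U+257E → 3-byte form E2 95 BE at offsets 9–11.
U+07D3 → 2-byte form DF 93 at offsets 12–13.
Offset 12 falls in char 5's range; it's byte 1 of DF 93 = 0xDF.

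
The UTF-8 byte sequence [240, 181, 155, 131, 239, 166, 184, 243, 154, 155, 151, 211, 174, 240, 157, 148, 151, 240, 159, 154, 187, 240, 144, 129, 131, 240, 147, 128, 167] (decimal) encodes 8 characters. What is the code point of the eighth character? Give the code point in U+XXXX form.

U+13027

Offset 0: leading byte 0xF0 = 11110000 → 4-byte char #1 = F0 B5 9B 83.
Offset 4: leading byte 0xEF = 11101111 → 3-byte char #2 = EF A6 B8.
Offset 7: leading byte 0xF3 = 11110011 → 4-byte char #3 = F3 9A 9B 97.
Offset 11: leading byte 0xD3 = 11010011 → 2-byte char #4 = D3 AE.
Offset 13: leading byte 0xF0 = 11110000 → 4-byte char #5 = F0 9D 94 97.
Offset 17: leading byte 0xF0 = 11110000 → 4-byte char #6 = F0 9F 9A BB.
Offset 21: leading byte 0xF0 = 11110000 → 4-byte char #7 = F0 90 81 83.
Offset 25: leading byte 0xF0 = 11110000 → 4-byte char #8 = F0 93 80 A7.
Leading byte 0xF0 = 11110000 matches 11110xxx → 4-byte sequence.
Byte 1: 0xF0 = 11110000, payload 000 (3 bits).
Byte 2: 0x93 = 10010011 (10xxxxxx ✓), payload 010011.
Byte 3: 0x80 = 10000000 (10xxxxxx ✓), payload 000000.
Byte 4: 0xA7 = 10100111 (10xxxxxx ✓), payload 100111.
Concatenate: 000010011000000100111 = 0x13027 (21 bits → U+13027).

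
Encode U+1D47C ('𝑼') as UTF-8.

F0 9D 91 BC

U+1D47C = 0x1D47C = 119932 decimal. In range U+10000–U+10FFFF → 4-byte form: 11110xxx 10xxxxxx 10xxxxxx 10xxxxxx.
Binary (21 bits): 000011101010001111100.
Split 3+6+6+6: 000 | 011101 | 010001 | 111100.
Byte 1: 11110000 = 0xF0.
Byte 2: 10011101 = 0x9D.
Byte 3: 10010001 = 0x91.
Byte 4: 10111100 = 0xBC.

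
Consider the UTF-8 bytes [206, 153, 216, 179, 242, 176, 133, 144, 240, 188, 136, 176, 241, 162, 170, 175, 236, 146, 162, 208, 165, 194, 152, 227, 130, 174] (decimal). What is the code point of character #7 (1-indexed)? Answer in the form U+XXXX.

U+0425

Offset 0: leading byte 0xCE = 11001110 → 2-byte char #1 = CE 99.
Offset 2: leading byte 0xD8 = 11011000 → 2-byte char #2 = D8 B3.
Offset 4: leading byte 0xF2 = 11110010 → 4-byte char #3 = F2 B0 85 90.
Offset 8: leading byte 0xF0 = 11110000 → 4-byte char #4 = F0 BC 88 B0.
Offset 12: leading byte 0xF1 = 11110001 → 4-byte char #5 = F1 A2 AA AF.
Offset 16: leading byte 0xEC = 11101100 → 3-byte char #6 = EC 92 A2.
Offset 19: leading byte 0xD0 = 11010000 → 2-byte char #7 = D0 A5.
Leading byte 0xD0 = 11010000 matches 110xxxxx → 2-byte sequence.
Byte 1: 0xD0 = 11010000, payload 10000 (5 bits).
Byte 2: 0xA5 = 10100101 (10xxxxxx ✓), payload 100101.
Concatenate: 10000100101 = 0x425 (11 bits → U+0425).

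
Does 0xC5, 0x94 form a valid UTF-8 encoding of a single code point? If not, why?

Leading byte 0xC5 = 11000101 → 2-byte form.
Continuation bytes 0x94=10010100 all match 10xxxxxx.
Decoded value 0x154 is ≥ 0x80 (shortest form) and not a surrogate.

valid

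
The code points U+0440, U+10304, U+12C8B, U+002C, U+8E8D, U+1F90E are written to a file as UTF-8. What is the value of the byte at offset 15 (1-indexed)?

0xF0

1-indexed offset 15 is 0-indexed offset 14.
U+0440 → 2-byte form D1 80 at offsets 0–1.
U+10304 → 4-byte form F0 90 8C 84 at offsets 2–5.
U+12C8B → 4-byte form F0 92 B2 8B at offsets 6–9.
U+002C → 1-byte form 2C at offsets 10–10.
U+8E8D → 3-byte form E8 BA 8D at offsets 11–13.
U+1F90E → 4-byte form F0 9F A4 8E at offsets 14–17.
Offset 14 falls in char 6's range; it's byte 1 of F0 9F A4 8E = 0xF0.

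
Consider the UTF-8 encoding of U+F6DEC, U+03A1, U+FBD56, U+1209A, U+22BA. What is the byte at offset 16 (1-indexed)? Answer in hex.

0x8A

1-indexed offset 16 is 0-indexed offset 15.
U+F6DEC → 4-byte form F3 B6 B7 AC at offsets 0–3.
U+03A1 → 2-byte form CE A1 at offsets 4–5.
U+FBD56 → 4-byte form F3 BB B5 96 at offsets 6–9.
U+1209A → 4-byte form F0 92 82 9A at offsets 10–13.
U+22BA → 3-byte form E2 8A BA at offsets 14–16.
Offset 15 falls in char 5's range; it's byte 2 of E2 8A BA = 0x8A.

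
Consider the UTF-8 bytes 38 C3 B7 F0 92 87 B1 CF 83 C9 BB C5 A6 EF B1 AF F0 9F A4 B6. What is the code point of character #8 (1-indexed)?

Offset 0: leading byte 0x38 = 00111000 → 1-byte char #1 = 38.
Offset 1: leading byte 0xC3 = 11000011 → 2-byte char #2 = C3 B7.
Offset 3: leading byte 0xF0 = 11110000 → 4-byte char #3 = F0 92 87 B1.
Offset 7: leading byte 0xCF = 11001111 → 2-byte char #4 = CF 83.
Offset 9: leading byte 0xC9 = 11001001 → 2-byte char #5 = C9 BB.
Offset 11: leading byte 0xC5 = 11000101 → 2-byte char #6 = C5 A6.
Offset 13: leading byte 0xEF = 11101111 → 3-byte char #7 = EF B1 AF.
Offset 16: leading byte 0xF0 = 11110000 → 4-byte char #8 = F0 9F A4 B6.
Leading byte 0xF0 = 11110000 matches 11110xxx → 4-byte sequence.
Byte 1: 0xF0 = 11110000, payload 000 (3 bits).
Byte 2: 0x9F = 10011111 (10xxxxxx ✓), payload 011111.
Byte 3: 0xA4 = 10100100 (10xxxxxx ✓), payload 100100.
Byte 4: 0xB6 = 10110110 (10xxxxxx ✓), payload 110110.
Concatenate: 000011111100100110110 = 0x1F936 (21 bits → U+1F936).

U+1F936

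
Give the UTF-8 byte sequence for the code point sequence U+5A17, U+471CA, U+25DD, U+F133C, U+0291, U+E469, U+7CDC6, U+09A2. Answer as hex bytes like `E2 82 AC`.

U+5A17: 3-byte form → E5 A8 97.
U+471CA: 4-byte form → F1 87 87 8A.
U+25DD: 3-byte form → E2 97 9D.
U+F133C: 4-byte form → F3 B1 8C BC.
U+0291: 2-byte form → CA 91.
U+E469: 3-byte form → EE 91 A9.
U+7CDC6: 4-byte form → F1 BC B7 86.
U+09A2: 3-byte form → E0 A6 A2.
Concatenated (26 bytes): E5 A8 97 F1 87 87 8A E2 97 9D F3 B1 8C BC CA 91 EE 91 A9 F1 BC B7 86 E0 A6 A2.

E5 A8 97 F1 87 87 8A E2 97 9D F3 B1 8C BC CA 91 EE 91 A9 F1 BC B7 86 E0 A6 A2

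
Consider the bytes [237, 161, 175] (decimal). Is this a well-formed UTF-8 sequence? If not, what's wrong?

Structurally a 3-byte sequence; payload = 0xD86F.
But 0xD86F is in U+D800–U+DFFF, the surrogate range. Surrogates are not Unicode scalar values and are forbidden in UTF-8.

invalid (encodes a surrogate (U+D800–U+DFFF))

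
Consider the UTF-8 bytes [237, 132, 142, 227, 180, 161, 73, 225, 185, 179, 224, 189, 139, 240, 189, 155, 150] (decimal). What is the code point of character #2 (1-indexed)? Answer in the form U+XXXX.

U+3D21

Offset 0: leading byte 0xED = 11101101 → 3-byte char #1 = ED 84 8E.
Offset 3: leading byte 0xE3 = 11100011 → 3-byte char #2 = E3 B4 A1.
Leading byte 0xE3 = 11100011 matches 1110xxxx → 3-byte sequence.
Byte 1: 0xE3 = 11100011, payload 0011 (4 bits).
Byte 2: 0xB4 = 10110100 (10xxxxxx ✓), payload 110100.
Byte 3: 0xA1 = 10100001 (10xxxxxx ✓), payload 100001.
Concatenate: 0011110100100001 = 0x3D21 (16 bits → U+3D21).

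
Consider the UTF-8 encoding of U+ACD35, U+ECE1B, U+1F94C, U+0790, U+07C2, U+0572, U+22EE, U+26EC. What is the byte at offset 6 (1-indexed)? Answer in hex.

1-indexed offset 6 is 0-indexed offset 5.
U+ACD35 → 4-byte form F2 AC B4 B5 at offsets 0–3.
U+ECE1B → 4-byte form F3 AC B8 9B at offsets 4–7.
Offset 5 falls in char 2's range; it's byte 2 of F3 AC B8 9B = 0xAC.

0xAC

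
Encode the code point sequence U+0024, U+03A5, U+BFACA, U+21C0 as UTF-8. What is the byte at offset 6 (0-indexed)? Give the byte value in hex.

0x8A

U+0024 → 1-byte form 24 at offsets 0–0.
U+03A5 → 2-byte form CE A5 at offsets 1–2.
U+BFACA → 4-byte form F2 BF AB 8A at offsets 3–6.
Offset 6 falls in char 3's range; it's byte 4 of F2 BF AB 8A = 0x8A.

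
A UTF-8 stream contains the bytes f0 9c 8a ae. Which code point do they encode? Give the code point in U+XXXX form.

Leading byte 0xF0 = 11110000 matches 11110xxx → 4-byte sequence.
Byte 1: 0xF0 = 11110000, payload 000 (3 bits).
Byte 2: 0x9C = 10011100 (10xxxxxx ✓), payload 011100.
Byte 3: 0x8A = 10001010 (10xxxxxx ✓), payload 001010.
Byte 4: 0xAE = 10101110 (10xxxxxx ✓), payload 101110.
Concatenate: 000011100001010101110 = 0x1C2AE (21 bits → U+1C2AE).

U+1C2AE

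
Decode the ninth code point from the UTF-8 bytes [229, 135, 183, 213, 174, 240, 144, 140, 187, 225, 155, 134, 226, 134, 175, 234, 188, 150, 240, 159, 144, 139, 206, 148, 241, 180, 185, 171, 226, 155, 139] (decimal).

Offset 0: leading byte 0xE5 = 11100101 → 3-byte char #1 = E5 87 B7.
Offset 3: leading byte 0xD5 = 11010101 → 2-byte char #2 = D5 AE.
Offset 5: leading byte 0xF0 = 11110000 → 4-byte char #3 = F0 90 8C BB.
Offset 9: leading byte 0xE1 = 11100001 → 3-byte char #4 = E1 9B 86.
Offset 12: leading byte 0xE2 = 11100010 → 3-byte char #5 = E2 86 AF.
Offset 15: leading byte 0xEA = 11101010 → 3-byte char #6 = EA BC 96.
Offset 18: leading byte 0xF0 = 11110000 → 4-byte char #7 = F0 9F 90 8B.
Offset 22: leading byte 0xCE = 11001110 → 2-byte char #8 = CE 94.
Offset 24: leading byte 0xF1 = 11110001 → 4-byte char #9 = F1 B4 B9 AB.
Leading byte 0xF1 = 11110001 matches 11110xxx → 4-byte sequence.
Byte 1: 0xF1 = 11110001, payload 001 (3 bits).
Byte 2: 0xB4 = 10110100 (10xxxxxx ✓), payload 110100.
Byte 3: 0xB9 = 10111001 (10xxxxxx ✓), payload 111001.
Byte 4: 0xAB = 10101011 (10xxxxxx ✓), payload 101011.
Concatenate: 001110100111001101011 = 0x74E6B (21 bits → U+74E6B).

U+74E6B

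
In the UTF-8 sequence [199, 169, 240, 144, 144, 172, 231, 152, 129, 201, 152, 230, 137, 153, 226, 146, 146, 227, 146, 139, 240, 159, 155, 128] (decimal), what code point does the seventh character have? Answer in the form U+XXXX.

Offset 0: leading byte 0xC7 = 11000111 → 2-byte char #1 = C7 A9.
Offset 2: leading byte 0xF0 = 11110000 → 4-byte char #2 = F0 90 90 AC.
Offset 6: leading byte 0xE7 = 11100111 → 3-byte char #3 = E7 98 81.
Offset 9: leading byte 0xC9 = 11001001 → 2-byte char #4 = C9 98.
Offset 11: leading byte 0xE6 = 11100110 → 3-byte char #5 = E6 89 99.
Offset 14: leading byte 0xE2 = 11100010 → 3-byte char #6 = E2 92 92.
Offset 17: leading byte 0xE3 = 11100011 → 3-byte char #7 = E3 92 8B.
Leading byte 0xE3 = 11100011 matches 1110xxxx → 3-byte sequence.
Byte 1: 0xE3 = 11100011, payload 0011 (4 bits).
Byte 2: 0x92 = 10010010 (10xxxxxx ✓), payload 010010.
Byte 3: 0x8B = 10001011 (10xxxxxx ✓), payload 001011.
Concatenate: 0011010010001011 = 0x348B (16 bits → U+348B).

U+348B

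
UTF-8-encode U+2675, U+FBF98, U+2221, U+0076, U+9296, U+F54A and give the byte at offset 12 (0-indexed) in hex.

0x8A

U+2675 → 3-byte form E2 99 B5 at offsets 0–2.
U+FBF98 → 4-byte form F3 BB BE 98 at offsets 3–6.
U+2221 → 3-byte form E2 88 A1 at offsets 7–9.
U+0076 → 1-byte form 76 at offsets 10–10.
U+9296 → 3-byte form E9 8A 96 at offsets 11–13.
Offset 12 falls in char 5's range; it's byte 2 of E9 8A 96 = 0x8A.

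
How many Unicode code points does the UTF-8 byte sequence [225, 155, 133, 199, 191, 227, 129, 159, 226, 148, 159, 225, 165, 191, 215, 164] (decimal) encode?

Byte at offset 0: 0xE1 = 11100001 → 3-byte char (#1). Advance 3.
Byte at offset 3: 0xC7 = 11000111 → 2-byte char (#2). Advance 2.
Byte at offset 5: 0xE3 = 11100011 → 3-byte char (#3). Advance 3.
Byte at offset 8: 0xE2 = 11100010 → 3-byte char (#4). Advance 3.
Byte at offset 11: 0xE1 = 11100001 → 3-byte char (#5). Advance 3.
Byte at offset 14: 0xD7 = 11010111 → 2-byte char (#6). Advance 2.
Reached end at offset 16 after 6 code points.

6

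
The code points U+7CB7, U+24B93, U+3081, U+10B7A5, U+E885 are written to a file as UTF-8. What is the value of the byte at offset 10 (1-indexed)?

1-indexed offset 10 is 0-indexed offset 9.
U+7CB7 → 3-byte form E7 B2 B7 at offsets 0–2.
U+24B93 → 4-byte form F0 A4 AE 93 at offsets 3–6.
U+3081 → 3-byte form E3 82 81 at offsets 7–9.
Offset 9 falls in char 3's range; it's byte 3 of E3 82 81 = 0x81.

0x81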